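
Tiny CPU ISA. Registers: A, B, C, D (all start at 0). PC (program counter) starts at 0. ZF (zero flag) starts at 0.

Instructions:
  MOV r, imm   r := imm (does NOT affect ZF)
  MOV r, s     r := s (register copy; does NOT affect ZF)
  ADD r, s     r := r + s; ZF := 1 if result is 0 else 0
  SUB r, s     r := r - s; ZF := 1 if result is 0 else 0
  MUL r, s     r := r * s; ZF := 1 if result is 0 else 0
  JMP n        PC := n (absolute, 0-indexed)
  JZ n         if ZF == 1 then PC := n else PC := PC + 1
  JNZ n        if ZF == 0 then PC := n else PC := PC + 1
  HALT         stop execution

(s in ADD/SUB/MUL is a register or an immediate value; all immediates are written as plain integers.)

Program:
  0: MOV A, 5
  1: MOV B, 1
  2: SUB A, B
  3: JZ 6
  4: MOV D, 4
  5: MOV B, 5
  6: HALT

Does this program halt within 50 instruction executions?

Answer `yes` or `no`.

Answer: yes

Derivation:
Step 1: PC=0 exec 'MOV A, 5'. After: A=5 B=0 C=0 D=0 ZF=0 PC=1
Step 2: PC=1 exec 'MOV B, 1'. After: A=5 B=1 C=0 D=0 ZF=0 PC=2
Step 3: PC=2 exec 'SUB A, B'. After: A=4 B=1 C=0 D=0 ZF=0 PC=3
Step 4: PC=3 exec 'JZ 6'. After: A=4 B=1 C=0 D=0 ZF=0 PC=4
Step 5: PC=4 exec 'MOV D, 4'. After: A=4 B=1 C=0 D=4 ZF=0 PC=5
Step 6: PC=5 exec 'MOV B, 5'. After: A=4 B=5 C=0 D=4 ZF=0 PC=6
Step 7: PC=6 exec 'HALT'. After: A=4 B=5 C=0 D=4 ZF=0 PC=6 HALTED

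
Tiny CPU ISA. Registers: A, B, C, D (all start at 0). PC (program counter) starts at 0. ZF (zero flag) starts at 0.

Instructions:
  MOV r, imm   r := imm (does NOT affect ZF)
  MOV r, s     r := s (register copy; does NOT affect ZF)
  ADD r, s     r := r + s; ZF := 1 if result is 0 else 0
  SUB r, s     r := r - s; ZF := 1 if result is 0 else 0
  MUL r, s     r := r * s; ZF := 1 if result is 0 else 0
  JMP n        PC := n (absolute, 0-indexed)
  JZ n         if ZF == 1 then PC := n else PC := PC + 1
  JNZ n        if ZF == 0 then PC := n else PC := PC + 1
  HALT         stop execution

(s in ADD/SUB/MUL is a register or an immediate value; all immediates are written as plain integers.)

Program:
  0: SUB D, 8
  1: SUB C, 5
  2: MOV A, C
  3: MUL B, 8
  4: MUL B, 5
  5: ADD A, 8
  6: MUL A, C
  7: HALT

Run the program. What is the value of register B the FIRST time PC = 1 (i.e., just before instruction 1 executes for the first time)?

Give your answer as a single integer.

Step 1: PC=0 exec 'SUB D, 8'. After: A=0 B=0 C=0 D=-8 ZF=0 PC=1
First time PC=1: B=0

0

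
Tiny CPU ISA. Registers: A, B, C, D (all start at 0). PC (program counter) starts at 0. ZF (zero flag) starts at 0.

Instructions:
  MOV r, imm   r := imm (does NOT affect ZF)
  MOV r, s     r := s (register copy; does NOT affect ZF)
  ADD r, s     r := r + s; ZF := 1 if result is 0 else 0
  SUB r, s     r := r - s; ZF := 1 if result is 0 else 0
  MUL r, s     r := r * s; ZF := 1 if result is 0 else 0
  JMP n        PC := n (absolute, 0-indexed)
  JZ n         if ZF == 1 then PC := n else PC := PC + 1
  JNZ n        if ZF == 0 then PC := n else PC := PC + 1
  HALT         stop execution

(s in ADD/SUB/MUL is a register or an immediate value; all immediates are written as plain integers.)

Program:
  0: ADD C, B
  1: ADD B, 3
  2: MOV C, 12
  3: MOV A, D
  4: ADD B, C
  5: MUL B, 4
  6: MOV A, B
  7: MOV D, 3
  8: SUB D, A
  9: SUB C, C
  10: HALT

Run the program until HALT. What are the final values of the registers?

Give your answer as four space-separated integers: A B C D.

Answer: 60 60 0 -57

Derivation:
Step 1: PC=0 exec 'ADD C, B'. After: A=0 B=0 C=0 D=0 ZF=1 PC=1
Step 2: PC=1 exec 'ADD B, 3'. After: A=0 B=3 C=0 D=0 ZF=0 PC=2
Step 3: PC=2 exec 'MOV C, 12'. After: A=0 B=3 C=12 D=0 ZF=0 PC=3
Step 4: PC=3 exec 'MOV A, D'. After: A=0 B=3 C=12 D=0 ZF=0 PC=4
Step 5: PC=4 exec 'ADD B, C'. After: A=0 B=15 C=12 D=0 ZF=0 PC=5
Step 6: PC=5 exec 'MUL B, 4'. After: A=0 B=60 C=12 D=0 ZF=0 PC=6
Step 7: PC=6 exec 'MOV A, B'. After: A=60 B=60 C=12 D=0 ZF=0 PC=7
Step 8: PC=7 exec 'MOV D, 3'. After: A=60 B=60 C=12 D=3 ZF=0 PC=8
Step 9: PC=8 exec 'SUB D, A'. After: A=60 B=60 C=12 D=-57 ZF=0 PC=9
Step 10: PC=9 exec 'SUB C, C'. After: A=60 B=60 C=0 D=-57 ZF=1 PC=10
Step 11: PC=10 exec 'HALT'. After: A=60 B=60 C=0 D=-57 ZF=1 PC=10 HALTED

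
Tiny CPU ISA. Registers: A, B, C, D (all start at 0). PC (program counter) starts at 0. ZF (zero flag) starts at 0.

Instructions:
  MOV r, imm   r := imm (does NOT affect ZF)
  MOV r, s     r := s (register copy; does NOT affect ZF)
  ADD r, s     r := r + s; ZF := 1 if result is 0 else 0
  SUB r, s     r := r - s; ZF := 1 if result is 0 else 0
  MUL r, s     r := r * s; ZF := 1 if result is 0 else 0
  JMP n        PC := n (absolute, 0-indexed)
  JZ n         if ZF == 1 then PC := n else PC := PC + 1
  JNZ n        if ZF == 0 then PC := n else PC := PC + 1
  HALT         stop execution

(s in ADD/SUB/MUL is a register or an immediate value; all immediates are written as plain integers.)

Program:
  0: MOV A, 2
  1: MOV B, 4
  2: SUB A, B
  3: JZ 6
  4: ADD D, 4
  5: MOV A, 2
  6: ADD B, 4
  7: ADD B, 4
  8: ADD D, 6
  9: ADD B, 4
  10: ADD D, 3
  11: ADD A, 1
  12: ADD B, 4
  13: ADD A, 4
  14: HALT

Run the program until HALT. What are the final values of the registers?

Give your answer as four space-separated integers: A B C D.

Step 1: PC=0 exec 'MOV A, 2'. After: A=2 B=0 C=0 D=0 ZF=0 PC=1
Step 2: PC=1 exec 'MOV B, 4'. After: A=2 B=4 C=0 D=0 ZF=0 PC=2
Step 3: PC=2 exec 'SUB A, B'. After: A=-2 B=4 C=0 D=0 ZF=0 PC=3
Step 4: PC=3 exec 'JZ 6'. After: A=-2 B=4 C=0 D=0 ZF=0 PC=4
Step 5: PC=4 exec 'ADD D, 4'. After: A=-2 B=4 C=0 D=4 ZF=0 PC=5
Step 6: PC=5 exec 'MOV A, 2'. After: A=2 B=4 C=0 D=4 ZF=0 PC=6
Step 7: PC=6 exec 'ADD B, 4'. After: A=2 B=8 C=0 D=4 ZF=0 PC=7
Step 8: PC=7 exec 'ADD B, 4'. After: A=2 B=12 C=0 D=4 ZF=0 PC=8
Step 9: PC=8 exec 'ADD D, 6'. After: A=2 B=12 C=0 D=10 ZF=0 PC=9
Step 10: PC=9 exec 'ADD B, 4'. After: A=2 B=16 C=0 D=10 ZF=0 PC=10
Step 11: PC=10 exec 'ADD D, 3'. After: A=2 B=16 C=0 D=13 ZF=0 PC=11
Step 12: PC=11 exec 'ADD A, 1'. After: A=3 B=16 C=0 D=13 ZF=0 PC=12
Step 13: PC=12 exec 'ADD B, 4'. After: A=3 B=20 C=0 D=13 ZF=0 PC=13
Step 14: PC=13 exec 'ADD A, 4'. After: A=7 B=20 C=0 D=13 ZF=0 PC=14
Step 15: PC=14 exec 'HALT'. After: A=7 B=20 C=0 D=13 ZF=0 PC=14 HALTED

Answer: 7 20 0 13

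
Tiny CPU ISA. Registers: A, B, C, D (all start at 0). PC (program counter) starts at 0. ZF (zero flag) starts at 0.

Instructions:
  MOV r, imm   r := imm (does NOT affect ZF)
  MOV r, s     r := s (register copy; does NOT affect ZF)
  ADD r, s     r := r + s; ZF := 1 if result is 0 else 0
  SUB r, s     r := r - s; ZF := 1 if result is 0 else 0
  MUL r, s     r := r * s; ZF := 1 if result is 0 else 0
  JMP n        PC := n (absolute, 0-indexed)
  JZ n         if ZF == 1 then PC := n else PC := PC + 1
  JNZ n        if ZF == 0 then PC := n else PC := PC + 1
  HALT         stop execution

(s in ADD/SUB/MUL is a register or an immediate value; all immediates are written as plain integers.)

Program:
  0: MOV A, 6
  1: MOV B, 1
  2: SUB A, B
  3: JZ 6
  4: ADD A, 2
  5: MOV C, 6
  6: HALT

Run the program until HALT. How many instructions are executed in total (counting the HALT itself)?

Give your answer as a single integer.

Step 1: PC=0 exec 'MOV A, 6'. After: A=6 B=0 C=0 D=0 ZF=0 PC=1
Step 2: PC=1 exec 'MOV B, 1'. After: A=6 B=1 C=0 D=0 ZF=0 PC=2
Step 3: PC=2 exec 'SUB A, B'. After: A=5 B=1 C=0 D=0 ZF=0 PC=3
Step 4: PC=3 exec 'JZ 6'. After: A=5 B=1 C=0 D=0 ZF=0 PC=4
Step 5: PC=4 exec 'ADD A, 2'. After: A=7 B=1 C=0 D=0 ZF=0 PC=5
Step 6: PC=5 exec 'MOV C, 6'. After: A=7 B=1 C=6 D=0 ZF=0 PC=6
Step 7: PC=6 exec 'HALT'. After: A=7 B=1 C=6 D=0 ZF=0 PC=6 HALTED
Total instructions executed: 7

Answer: 7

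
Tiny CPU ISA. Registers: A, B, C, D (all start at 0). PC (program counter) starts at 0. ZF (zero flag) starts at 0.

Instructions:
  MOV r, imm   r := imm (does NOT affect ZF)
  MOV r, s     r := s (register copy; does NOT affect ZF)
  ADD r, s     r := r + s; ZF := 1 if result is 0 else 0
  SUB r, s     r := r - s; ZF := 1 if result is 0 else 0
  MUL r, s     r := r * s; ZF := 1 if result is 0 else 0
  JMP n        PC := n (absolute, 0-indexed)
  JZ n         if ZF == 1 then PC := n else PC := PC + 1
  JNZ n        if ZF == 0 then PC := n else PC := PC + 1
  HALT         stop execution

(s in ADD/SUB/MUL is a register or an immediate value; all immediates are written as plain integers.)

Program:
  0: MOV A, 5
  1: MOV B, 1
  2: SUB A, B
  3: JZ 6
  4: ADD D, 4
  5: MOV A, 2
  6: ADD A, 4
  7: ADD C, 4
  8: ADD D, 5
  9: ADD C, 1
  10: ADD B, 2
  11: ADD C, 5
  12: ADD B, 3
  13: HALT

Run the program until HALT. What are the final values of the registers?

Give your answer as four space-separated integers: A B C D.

Answer: 6 6 10 9

Derivation:
Step 1: PC=0 exec 'MOV A, 5'. After: A=5 B=0 C=0 D=0 ZF=0 PC=1
Step 2: PC=1 exec 'MOV B, 1'. After: A=5 B=1 C=0 D=0 ZF=0 PC=2
Step 3: PC=2 exec 'SUB A, B'. After: A=4 B=1 C=0 D=0 ZF=0 PC=3
Step 4: PC=3 exec 'JZ 6'. After: A=4 B=1 C=0 D=0 ZF=0 PC=4
Step 5: PC=4 exec 'ADD D, 4'. After: A=4 B=1 C=0 D=4 ZF=0 PC=5
Step 6: PC=5 exec 'MOV A, 2'. After: A=2 B=1 C=0 D=4 ZF=0 PC=6
Step 7: PC=6 exec 'ADD A, 4'. After: A=6 B=1 C=0 D=4 ZF=0 PC=7
Step 8: PC=7 exec 'ADD C, 4'. After: A=6 B=1 C=4 D=4 ZF=0 PC=8
Step 9: PC=8 exec 'ADD D, 5'. After: A=6 B=1 C=4 D=9 ZF=0 PC=9
Step 10: PC=9 exec 'ADD C, 1'. After: A=6 B=1 C=5 D=9 ZF=0 PC=10
Step 11: PC=10 exec 'ADD B, 2'. After: A=6 B=3 C=5 D=9 ZF=0 PC=11
Step 12: PC=11 exec 'ADD C, 5'. After: A=6 B=3 C=10 D=9 ZF=0 PC=12
Step 13: PC=12 exec 'ADD B, 3'. After: A=6 B=6 C=10 D=9 ZF=0 PC=13
Step 14: PC=13 exec 'HALT'. After: A=6 B=6 C=10 D=9 ZF=0 PC=13 HALTED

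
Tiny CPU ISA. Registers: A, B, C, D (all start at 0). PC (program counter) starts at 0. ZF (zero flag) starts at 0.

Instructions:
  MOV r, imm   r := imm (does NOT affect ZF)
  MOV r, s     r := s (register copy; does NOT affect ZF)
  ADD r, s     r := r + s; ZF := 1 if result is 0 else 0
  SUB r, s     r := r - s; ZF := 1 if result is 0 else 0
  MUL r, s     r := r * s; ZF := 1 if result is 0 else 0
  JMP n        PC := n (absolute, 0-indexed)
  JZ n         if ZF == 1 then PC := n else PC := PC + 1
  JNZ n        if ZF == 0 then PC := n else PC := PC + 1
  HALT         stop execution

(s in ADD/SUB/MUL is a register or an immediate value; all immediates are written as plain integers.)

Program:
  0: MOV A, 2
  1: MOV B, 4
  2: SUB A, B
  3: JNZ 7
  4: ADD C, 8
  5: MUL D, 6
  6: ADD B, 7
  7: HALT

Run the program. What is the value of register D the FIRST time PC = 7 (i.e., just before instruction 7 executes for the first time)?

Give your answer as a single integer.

Step 1: PC=0 exec 'MOV A, 2'. After: A=2 B=0 C=0 D=0 ZF=0 PC=1
Step 2: PC=1 exec 'MOV B, 4'. After: A=2 B=4 C=0 D=0 ZF=0 PC=2
Step 3: PC=2 exec 'SUB A, B'. After: A=-2 B=4 C=0 D=0 ZF=0 PC=3
Step 4: PC=3 exec 'JNZ 7'. After: A=-2 B=4 C=0 D=0 ZF=0 PC=7
First time PC=7: D=0

0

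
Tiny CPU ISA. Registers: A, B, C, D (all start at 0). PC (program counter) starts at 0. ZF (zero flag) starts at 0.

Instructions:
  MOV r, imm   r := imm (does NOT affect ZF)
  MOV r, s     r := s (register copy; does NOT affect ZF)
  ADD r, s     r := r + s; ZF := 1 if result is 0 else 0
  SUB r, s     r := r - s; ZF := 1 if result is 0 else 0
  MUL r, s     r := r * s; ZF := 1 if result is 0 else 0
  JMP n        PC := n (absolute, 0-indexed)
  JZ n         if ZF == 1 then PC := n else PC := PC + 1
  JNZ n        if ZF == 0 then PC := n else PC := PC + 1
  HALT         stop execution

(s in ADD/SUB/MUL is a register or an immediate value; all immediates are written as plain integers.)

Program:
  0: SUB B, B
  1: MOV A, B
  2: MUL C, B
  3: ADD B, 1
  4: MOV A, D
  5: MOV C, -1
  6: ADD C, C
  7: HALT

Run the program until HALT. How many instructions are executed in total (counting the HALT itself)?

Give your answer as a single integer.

Answer: 8

Derivation:
Step 1: PC=0 exec 'SUB B, B'. After: A=0 B=0 C=0 D=0 ZF=1 PC=1
Step 2: PC=1 exec 'MOV A, B'. After: A=0 B=0 C=0 D=0 ZF=1 PC=2
Step 3: PC=2 exec 'MUL C, B'. After: A=0 B=0 C=0 D=0 ZF=1 PC=3
Step 4: PC=3 exec 'ADD B, 1'. After: A=0 B=1 C=0 D=0 ZF=0 PC=4
Step 5: PC=4 exec 'MOV A, D'. After: A=0 B=1 C=0 D=0 ZF=0 PC=5
Step 6: PC=5 exec 'MOV C, -1'. After: A=0 B=1 C=-1 D=0 ZF=0 PC=6
Step 7: PC=6 exec 'ADD C, C'. After: A=0 B=1 C=-2 D=0 ZF=0 PC=7
Step 8: PC=7 exec 'HALT'. After: A=0 B=1 C=-2 D=0 ZF=0 PC=7 HALTED
Total instructions executed: 8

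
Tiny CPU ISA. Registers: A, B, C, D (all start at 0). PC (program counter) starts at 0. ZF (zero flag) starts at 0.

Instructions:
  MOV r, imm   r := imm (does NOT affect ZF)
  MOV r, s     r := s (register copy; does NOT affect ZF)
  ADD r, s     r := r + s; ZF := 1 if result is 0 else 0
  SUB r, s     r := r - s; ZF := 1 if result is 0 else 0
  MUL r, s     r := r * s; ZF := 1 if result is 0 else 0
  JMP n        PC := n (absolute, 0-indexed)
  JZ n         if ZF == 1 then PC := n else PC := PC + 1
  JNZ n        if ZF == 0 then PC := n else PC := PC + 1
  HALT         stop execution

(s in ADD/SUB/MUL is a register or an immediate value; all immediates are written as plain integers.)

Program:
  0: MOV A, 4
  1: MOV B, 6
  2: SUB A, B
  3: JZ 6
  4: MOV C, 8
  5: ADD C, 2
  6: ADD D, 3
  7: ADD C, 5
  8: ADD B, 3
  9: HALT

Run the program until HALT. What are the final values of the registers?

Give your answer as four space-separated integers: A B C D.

Answer: -2 9 15 3

Derivation:
Step 1: PC=0 exec 'MOV A, 4'. After: A=4 B=0 C=0 D=0 ZF=0 PC=1
Step 2: PC=1 exec 'MOV B, 6'. After: A=4 B=6 C=0 D=0 ZF=0 PC=2
Step 3: PC=2 exec 'SUB A, B'. After: A=-2 B=6 C=0 D=0 ZF=0 PC=3
Step 4: PC=3 exec 'JZ 6'. After: A=-2 B=6 C=0 D=0 ZF=0 PC=4
Step 5: PC=4 exec 'MOV C, 8'. After: A=-2 B=6 C=8 D=0 ZF=0 PC=5
Step 6: PC=5 exec 'ADD C, 2'. After: A=-2 B=6 C=10 D=0 ZF=0 PC=6
Step 7: PC=6 exec 'ADD D, 3'. After: A=-2 B=6 C=10 D=3 ZF=0 PC=7
Step 8: PC=7 exec 'ADD C, 5'. After: A=-2 B=6 C=15 D=3 ZF=0 PC=8
Step 9: PC=8 exec 'ADD B, 3'. After: A=-2 B=9 C=15 D=3 ZF=0 PC=9
Step 10: PC=9 exec 'HALT'. After: A=-2 B=9 C=15 D=3 ZF=0 PC=9 HALTED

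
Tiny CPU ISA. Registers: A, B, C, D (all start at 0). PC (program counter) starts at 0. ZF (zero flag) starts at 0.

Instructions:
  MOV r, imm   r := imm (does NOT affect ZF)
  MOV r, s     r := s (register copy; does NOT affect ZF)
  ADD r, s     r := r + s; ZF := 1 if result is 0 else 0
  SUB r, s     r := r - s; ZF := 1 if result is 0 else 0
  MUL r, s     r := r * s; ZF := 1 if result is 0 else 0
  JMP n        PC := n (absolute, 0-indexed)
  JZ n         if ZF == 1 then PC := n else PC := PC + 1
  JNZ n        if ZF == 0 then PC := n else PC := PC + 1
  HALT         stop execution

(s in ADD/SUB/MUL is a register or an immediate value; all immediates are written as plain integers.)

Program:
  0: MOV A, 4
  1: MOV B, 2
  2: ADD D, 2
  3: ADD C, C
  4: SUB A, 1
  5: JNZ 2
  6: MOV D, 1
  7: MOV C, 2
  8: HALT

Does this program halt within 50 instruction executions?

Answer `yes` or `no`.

Step 1: PC=0 exec 'MOV A, 4'. After: A=4 B=0 C=0 D=0 ZF=0 PC=1
Step 2: PC=1 exec 'MOV B, 2'. After: A=4 B=2 C=0 D=0 ZF=0 PC=2
Step 3: PC=2 exec 'ADD D, 2'. After: A=4 B=2 C=0 D=2 ZF=0 PC=3
Step 4: PC=3 exec 'ADD C, C'. After: A=4 B=2 C=0 D=2 ZF=1 PC=4
Step 5: PC=4 exec 'SUB A, 1'. After: A=3 B=2 C=0 D=2 ZF=0 PC=5
Step 6: PC=5 exec 'JNZ 2'. After: A=3 B=2 C=0 D=2 ZF=0 PC=2
Step 7: PC=2 exec 'ADD D, 2'. After: A=3 B=2 C=0 D=4 ZF=0 PC=3
Step 8: PC=3 exec 'ADD C, C'. After: A=3 B=2 C=0 D=4 ZF=1 PC=4
Step 9: PC=4 exec 'SUB A, 1'. After: A=2 B=2 C=0 D=4 ZF=0 PC=5
Step 10: PC=5 exec 'JNZ 2'. After: A=2 B=2 C=0 D=4 ZF=0 PC=2
Step 11: PC=2 exec 'ADD D, 2'. After: A=2 B=2 C=0 D=6 ZF=0 PC=3
Step 12: PC=3 exec 'ADD C, C'. After: A=2 B=2 C=0 D=6 ZF=1 PC=4
Step 13: PC=4 exec 'SUB A, 1'. After: A=1 B=2 C=0 D=6 ZF=0 PC=5
Step 14: PC=5 exec 'JNZ 2'. After: A=1 B=2 C=0 D=6 ZF=0 PC=2
Step 15: PC=2 exec 'ADD D, 2'. After: A=1 B=2 C=0 D=8 ZF=0 PC=3
Step 16: PC=3 exec 'ADD C, C'. After: A=1 B=2 C=0 D=8 ZF=1 PC=4
Step 17: PC=4 exec 'SUB A, 1'. After: A=0 B=2 C=0 D=8 ZF=1 PC=5
Step 18: PC=5 exec 'JNZ 2'. After: A=0 B=2 C=0 D=8 ZF=1 PC=6
Step 19: PC=6 exec 'MOV D, 1'. After: A=0 B=2 C=0 D=1 ZF=1 PC=7
Step 20: PC=7 exec 'MOV C, 2'. After: A=0 B=2 C=2 D=1 ZF=1 PC=8
Step 21: PC=8 exec 'HALT'. After: A=0 B=2 C=2 D=1 ZF=1 PC=8 HALTED

Answer: yes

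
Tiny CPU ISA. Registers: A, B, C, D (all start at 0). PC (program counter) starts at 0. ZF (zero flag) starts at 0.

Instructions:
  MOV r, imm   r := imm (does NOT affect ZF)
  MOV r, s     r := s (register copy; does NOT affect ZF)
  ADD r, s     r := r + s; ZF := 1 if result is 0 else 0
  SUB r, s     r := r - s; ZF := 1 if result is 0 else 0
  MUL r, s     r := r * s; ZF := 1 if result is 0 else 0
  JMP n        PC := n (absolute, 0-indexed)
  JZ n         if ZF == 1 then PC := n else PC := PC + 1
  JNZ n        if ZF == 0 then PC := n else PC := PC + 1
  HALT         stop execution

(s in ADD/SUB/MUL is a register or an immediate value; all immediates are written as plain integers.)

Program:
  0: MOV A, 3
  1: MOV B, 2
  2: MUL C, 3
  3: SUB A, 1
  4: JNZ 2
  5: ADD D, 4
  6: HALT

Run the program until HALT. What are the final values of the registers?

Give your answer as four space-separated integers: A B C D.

Step 1: PC=0 exec 'MOV A, 3'. After: A=3 B=0 C=0 D=0 ZF=0 PC=1
Step 2: PC=1 exec 'MOV B, 2'. After: A=3 B=2 C=0 D=0 ZF=0 PC=2
Step 3: PC=2 exec 'MUL C, 3'. After: A=3 B=2 C=0 D=0 ZF=1 PC=3
Step 4: PC=3 exec 'SUB A, 1'. After: A=2 B=2 C=0 D=0 ZF=0 PC=4
Step 5: PC=4 exec 'JNZ 2'. After: A=2 B=2 C=0 D=0 ZF=0 PC=2
Step 6: PC=2 exec 'MUL C, 3'. After: A=2 B=2 C=0 D=0 ZF=1 PC=3
Step 7: PC=3 exec 'SUB A, 1'. After: A=1 B=2 C=0 D=0 ZF=0 PC=4
Step 8: PC=4 exec 'JNZ 2'. After: A=1 B=2 C=0 D=0 ZF=0 PC=2
Step 9: PC=2 exec 'MUL C, 3'. After: A=1 B=2 C=0 D=0 ZF=1 PC=3
Step 10: PC=3 exec 'SUB A, 1'. After: A=0 B=2 C=0 D=0 ZF=1 PC=4
Step 11: PC=4 exec 'JNZ 2'. After: A=0 B=2 C=0 D=0 ZF=1 PC=5
Step 12: PC=5 exec 'ADD D, 4'. After: A=0 B=2 C=0 D=4 ZF=0 PC=6
Step 13: PC=6 exec 'HALT'. After: A=0 B=2 C=0 D=4 ZF=0 PC=6 HALTED

Answer: 0 2 0 4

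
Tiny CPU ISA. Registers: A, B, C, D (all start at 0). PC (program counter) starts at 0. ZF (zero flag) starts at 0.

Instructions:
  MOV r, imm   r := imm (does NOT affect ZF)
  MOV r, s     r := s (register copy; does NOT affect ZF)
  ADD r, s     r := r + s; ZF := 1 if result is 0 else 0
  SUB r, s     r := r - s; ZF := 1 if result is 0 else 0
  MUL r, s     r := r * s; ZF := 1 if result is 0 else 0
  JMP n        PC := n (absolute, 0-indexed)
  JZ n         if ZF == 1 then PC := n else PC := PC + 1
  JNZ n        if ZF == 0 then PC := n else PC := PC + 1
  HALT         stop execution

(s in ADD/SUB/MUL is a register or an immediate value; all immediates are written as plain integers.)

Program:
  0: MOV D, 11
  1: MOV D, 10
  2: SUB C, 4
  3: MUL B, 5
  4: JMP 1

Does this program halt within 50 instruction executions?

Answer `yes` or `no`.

Answer: no

Derivation:
Step 1: PC=0 exec 'MOV D, 11'. After: A=0 B=0 C=0 D=11 ZF=0 PC=1
Step 2: PC=1 exec 'MOV D, 10'. After: A=0 B=0 C=0 D=10 ZF=0 PC=2
Step 3: PC=2 exec 'SUB C, 4'. After: A=0 B=0 C=-4 D=10 ZF=0 PC=3
Step 4: PC=3 exec 'MUL B, 5'. After: A=0 B=0 C=-4 D=10 ZF=1 PC=4
Step 5: PC=4 exec 'JMP 1'. After: A=0 B=0 C=-4 D=10 ZF=1 PC=1
Step 6: PC=1 exec 'MOV D, 10'. After: A=0 B=0 C=-4 D=10 ZF=1 PC=2
Step 7: PC=2 exec 'SUB C, 4'. After: A=0 B=0 C=-8 D=10 ZF=0 PC=3
Step 8: PC=3 exec 'MUL B, 5'. After: A=0 B=0 C=-8 D=10 ZF=1 PC=4
Step 9: PC=4 exec 'JMP 1'. After: A=0 B=0 C=-8 D=10 ZF=1 PC=1
Step 10: PC=1 exec 'MOV D, 10'. After: A=0 B=0 C=-8 D=10 ZF=1 PC=2
Step 11: PC=2 exec 'SUB C, 4'. After: A=0 B=0 C=-12 D=10 ZF=0 PC=3
Step 12: PC=3 exec 'MUL B, 5'. After: A=0 B=0 C=-12 D=10 ZF=1 PC=4
Step 13: PC=4 exec 'JMP 1'. After: A=0 B=0 C=-12 D=10 ZF=1 PC=1
Step 14: PC=1 exec 'MOV D, 10'. After: A=0 B=0 C=-12 D=10 ZF=1 PC=2
Step 15: PC=2 exec 'SUB C, 4'. After: A=0 B=0 C=-16 D=10 ZF=0 PC=3
After 50 steps: not halted. PC revisits the same instructions with no path to HALT; will never halt.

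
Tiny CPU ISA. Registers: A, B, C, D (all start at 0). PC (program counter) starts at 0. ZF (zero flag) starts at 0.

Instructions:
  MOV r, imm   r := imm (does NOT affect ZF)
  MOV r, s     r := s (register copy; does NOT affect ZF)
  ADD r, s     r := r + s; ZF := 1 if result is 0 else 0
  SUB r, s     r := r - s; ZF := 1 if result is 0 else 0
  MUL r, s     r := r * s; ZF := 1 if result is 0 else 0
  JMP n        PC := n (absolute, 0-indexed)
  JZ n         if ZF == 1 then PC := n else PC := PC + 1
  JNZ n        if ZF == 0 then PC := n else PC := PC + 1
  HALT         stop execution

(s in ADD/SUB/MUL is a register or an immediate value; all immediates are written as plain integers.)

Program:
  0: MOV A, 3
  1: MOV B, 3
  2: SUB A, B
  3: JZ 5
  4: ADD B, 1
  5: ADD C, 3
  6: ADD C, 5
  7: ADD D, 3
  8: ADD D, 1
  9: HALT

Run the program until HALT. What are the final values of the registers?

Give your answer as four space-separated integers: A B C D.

Step 1: PC=0 exec 'MOV A, 3'. After: A=3 B=0 C=0 D=0 ZF=0 PC=1
Step 2: PC=1 exec 'MOV B, 3'. After: A=3 B=3 C=0 D=0 ZF=0 PC=2
Step 3: PC=2 exec 'SUB A, B'. After: A=0 B=3 C=0 D=0 ZF=1 PC=3
Step 4: PC=3 exec 'JZ 5'. After: A=0 B=3 C=0 D=0 ZF=1 PC=5
Step 5: PC=5 exec 'ADD C, 3'. After: A=0 B=3 C=3 D=0 ZF=0 PC=6
Step 6: PC=6 exec 'ADD C, 5'. After: A=0 B=3 C=8 D=0 ZF=0 PC=7
Step 7: PC=7 exec 'ADD D, 3'. After: A=0 B=3 C=8 D=3 ZF=0 PC=8
Step 8: PC=8 exec 'ADD D, 1'. After: A=0 B=3 C=8 D=4 ZF=0 PC=9
Step 9: PC=9 exec 'HALT'. After: A=0 B=3 C=8 D=4 ZF=0 PC=9 HALTED

Answer: 0 3 8 4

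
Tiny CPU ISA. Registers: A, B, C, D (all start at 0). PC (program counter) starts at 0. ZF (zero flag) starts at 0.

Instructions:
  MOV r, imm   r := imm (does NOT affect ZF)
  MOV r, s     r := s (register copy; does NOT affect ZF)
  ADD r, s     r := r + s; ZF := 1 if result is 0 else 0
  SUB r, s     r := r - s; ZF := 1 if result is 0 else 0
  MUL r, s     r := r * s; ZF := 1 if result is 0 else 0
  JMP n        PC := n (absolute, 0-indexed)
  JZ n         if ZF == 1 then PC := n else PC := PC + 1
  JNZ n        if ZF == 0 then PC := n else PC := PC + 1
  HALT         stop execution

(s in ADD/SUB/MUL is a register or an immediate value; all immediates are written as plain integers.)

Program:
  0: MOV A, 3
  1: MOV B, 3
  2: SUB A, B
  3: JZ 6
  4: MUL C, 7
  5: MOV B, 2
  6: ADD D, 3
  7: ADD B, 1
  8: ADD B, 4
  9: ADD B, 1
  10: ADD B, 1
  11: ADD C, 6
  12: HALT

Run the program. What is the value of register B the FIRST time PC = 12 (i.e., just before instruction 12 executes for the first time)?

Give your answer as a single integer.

Step 1: PC=0 exec 'MOV A, 3'. After: A=3 B=0 C=0 D=0 ZF=0 PC=1
Step 2: PC=1 exec 'MOV B, 3'. After: A=3 B=3 C=0 D=0 ZF=0 PC=2
Step 3: PC=2 exec 'SUB A, B'. After: A=0 B=3 C=0 D=0 ZF=1 PC=3
Step 4: PC=3 exec 'JZ 6'. After: A=0 B=3 C=0 D=0 ZF=1 PC=6
Step 5: PC=6 exec 'ADD D, 3'. After: A=0 B=3 C=0 D=3 ZF=0 PC=7
Step 6: PC=7 exec 'ADD B, 1'. After: A=0 B=4 C=0 D=3 ZF=0 PC=8
Step 7: PC=8 exec 'ADD B, 4'. After: A=0 B=8 C=0 D=3 ZF=0 PC=9
Step 8: PC=9 exec 'ADD B, 1'. After: A=0 B=9 C=0 D=3 ZF=0 PC=10
Step 9: PC=10 exec 'ADD B, 1'. After: A=0 B=10 C=0 D=3 ZF=0 PC=11
Step 10: PC=11 exec 'ADD C, 6'. After: A=0 B=10 C=6 D=3 ZF=0 PC=12
First time PC=12: B=10

10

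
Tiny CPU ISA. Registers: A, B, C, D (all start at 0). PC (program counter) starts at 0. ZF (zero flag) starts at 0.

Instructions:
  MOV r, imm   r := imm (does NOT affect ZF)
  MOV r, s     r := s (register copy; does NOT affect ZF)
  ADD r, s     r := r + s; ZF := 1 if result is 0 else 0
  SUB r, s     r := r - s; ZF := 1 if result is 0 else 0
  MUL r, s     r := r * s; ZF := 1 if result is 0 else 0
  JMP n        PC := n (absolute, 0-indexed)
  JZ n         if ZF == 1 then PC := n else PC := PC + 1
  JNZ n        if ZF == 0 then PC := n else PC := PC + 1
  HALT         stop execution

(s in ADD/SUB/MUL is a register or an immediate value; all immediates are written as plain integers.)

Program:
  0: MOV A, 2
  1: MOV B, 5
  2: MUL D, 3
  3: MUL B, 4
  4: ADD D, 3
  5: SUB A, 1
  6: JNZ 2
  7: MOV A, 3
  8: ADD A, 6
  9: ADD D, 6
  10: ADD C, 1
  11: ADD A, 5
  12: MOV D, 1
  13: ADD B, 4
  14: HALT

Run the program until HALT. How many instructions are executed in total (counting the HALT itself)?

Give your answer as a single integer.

Step 1: PC=0 exec 'MOV A, 2'. After: A=2 B=0 C=0 D=0 ZF=0 PC=1
Step 2: PC=1 exec 'MOV B, 5'. After: A=2 B=5 C=0 D=0 ZF=0 PC=2
Step 3: PC=2 exec 'MUL D, 3'. After: A=2 B=5 C=0 D=0 ZF=1 PC=3
Step 4: PC=3 exec 'MUL B, 4'. After: A=2 B=20 C=0 D=0 ZF=0 PC=4
Step 5: PC=4 exec 'ADD D, 3'. After: A=2 B=20 C=0 D=3 ZF=0 PC=5
Step 6: PC=5 exec 'SUB A, 1'. After: A=1 B=20 C=0 D=3 ZF=0 PC=6
Step 7: PC=6 exec 'JNZ 2'. After: A=1 B=20 C=0 D=3 ZF=0 PC=2
Step 8: PC=2 exec 'MUL D, 3'. After: A=1 B=20 C=0 D=9 ZF=0 PC=3
Step 9: PC=3 exec 'MUL B, 4'. After: A=1 B=80 C=0 D=9 ZF=0 PC=4
Step 10: PC=4 exec 'ADD D, 3'. After: A=1 B=80 C=0 D=12 ZF=0 PC=5
Step 11: PC=5 exec 'SUB A, 1'. After: A=0 B=80 C=0 D=12 ZF=1 PC=6
Step 12: PC=6 exec 'JNZ 2'. After: A=0 B=80 C=0 D=12 ZF=1 PC=7
Step 13: PC=7 exec 'MOV A, 3'. After: A=3 B=80 C=0 D=12 ZF=1 PC=8
Step 14: PC=8 exec 'ADD A, 6'. After: A=9 B=80 C=0 D=12 ZF=0 PC=9
Step 15: PC=9 exec 'ADD D, 6'. After: A=9 B=80 C=0 D=18 ZF=0 PC=10
Step 16: PC=10 exec 'ADD C, 1'. After: A=9 B=80 C=1 D=18 ZF=0 PC=11
Step 17: PC=11 exec 'ADD A, 5'. After: A=14 B=80 C=1 D=18 ZF=0 PC=12
Step 18: PC=12 exec 'MOV D, 1'. After: A=14 B=80 C=1 D=1 ZF=0 PC=13
Step 19: PC=13 exec 'ADD B, 4'. After: A=14 B=84 C=1 D=1 ZF=0 PC=14
Step 20: PC=14 exec 'HALT'. After: A=14 B=84 C=1 D=1 ZF=0 PC=14 HALTED
Total instructions executed: 20

Answer: 20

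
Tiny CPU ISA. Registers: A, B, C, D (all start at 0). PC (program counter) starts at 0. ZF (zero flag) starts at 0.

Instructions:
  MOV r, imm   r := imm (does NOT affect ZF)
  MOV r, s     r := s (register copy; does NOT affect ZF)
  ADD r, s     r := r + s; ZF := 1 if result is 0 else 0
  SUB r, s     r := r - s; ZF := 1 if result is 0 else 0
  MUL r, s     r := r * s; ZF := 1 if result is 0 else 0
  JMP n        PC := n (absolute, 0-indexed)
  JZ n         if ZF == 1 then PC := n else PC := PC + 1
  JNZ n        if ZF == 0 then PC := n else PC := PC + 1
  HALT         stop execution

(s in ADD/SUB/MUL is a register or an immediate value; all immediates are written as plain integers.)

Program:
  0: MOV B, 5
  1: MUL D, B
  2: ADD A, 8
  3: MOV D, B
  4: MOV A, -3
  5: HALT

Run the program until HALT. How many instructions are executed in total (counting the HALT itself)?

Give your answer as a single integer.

Answer: 6

Derivation:
Step 1: PC=0 exec 'MOV B, 5'. After: A=0 B=5 C=0 D=0 ZF=0 PC=1
Step 2: PC=1 exec 'MUL D, B'. After: A=0 B=5 C=0 D=0 ZF=1 PC=2
Step 3: PC=2 exec 'ADD A, 8'. After: A=8 B=5 C=0 D=0 ZF=0 PC=3
Step 4: PC=3 exec 'MOV D, B'. After: A=8 B=5 C=0 D=5 ZF=0 PC=4
Step 5: PC=4 exec 'MOV A, -3'. After: A=-3 B=5 C=0 D=5 ZF=0 PC=5
Step 6: PC=5 exec 'HALT'. After: A=-3 B=5 C=0 D=5 ZF=0 PC=5 HALTED
Total instructions executed: 6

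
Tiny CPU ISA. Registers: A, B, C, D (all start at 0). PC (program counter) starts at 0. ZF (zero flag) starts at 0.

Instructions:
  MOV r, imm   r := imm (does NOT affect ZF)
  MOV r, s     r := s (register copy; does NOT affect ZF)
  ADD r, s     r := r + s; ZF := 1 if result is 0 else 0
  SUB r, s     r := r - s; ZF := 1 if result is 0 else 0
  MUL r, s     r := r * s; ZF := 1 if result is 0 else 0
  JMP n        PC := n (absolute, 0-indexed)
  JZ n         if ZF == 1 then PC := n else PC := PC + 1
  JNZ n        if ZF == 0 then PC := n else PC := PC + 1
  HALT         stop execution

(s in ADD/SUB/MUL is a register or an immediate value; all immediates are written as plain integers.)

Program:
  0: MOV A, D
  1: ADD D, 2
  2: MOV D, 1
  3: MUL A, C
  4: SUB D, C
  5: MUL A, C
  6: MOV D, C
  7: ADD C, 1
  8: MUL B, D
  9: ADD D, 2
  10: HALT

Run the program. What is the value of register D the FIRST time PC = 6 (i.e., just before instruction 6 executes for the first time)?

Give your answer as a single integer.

Step 1: PC=0 exec 'MOV A, D'. After: A=0 B=0 C=0 D=0 ZF=0 PC=1
Step 2: PC=1 exec 'ADD D, 2'. After: A=0 B=0 C=0 D=2 ZF=0 PC=2
Step 3: PC=2 exec 'MOV D, 1'. After: A=0 B=0 C=0 D=1 ZF=0 PC=3
Step 4: PC=3 exec 'MUL A, C'. After: A=0 B=0 C=0 D=1 ZF=1 PC=4
Step 5: PC=4 exec 'SUB D, C'. After: A=0 B=0 C=0 D=1 ZF=0 PC=5
Step 6: PC=5 exec 'MUL A, C'. After: A=0 B=0 C=0 D=1 ZF=1 PC=6
First time PC=6: D=1

1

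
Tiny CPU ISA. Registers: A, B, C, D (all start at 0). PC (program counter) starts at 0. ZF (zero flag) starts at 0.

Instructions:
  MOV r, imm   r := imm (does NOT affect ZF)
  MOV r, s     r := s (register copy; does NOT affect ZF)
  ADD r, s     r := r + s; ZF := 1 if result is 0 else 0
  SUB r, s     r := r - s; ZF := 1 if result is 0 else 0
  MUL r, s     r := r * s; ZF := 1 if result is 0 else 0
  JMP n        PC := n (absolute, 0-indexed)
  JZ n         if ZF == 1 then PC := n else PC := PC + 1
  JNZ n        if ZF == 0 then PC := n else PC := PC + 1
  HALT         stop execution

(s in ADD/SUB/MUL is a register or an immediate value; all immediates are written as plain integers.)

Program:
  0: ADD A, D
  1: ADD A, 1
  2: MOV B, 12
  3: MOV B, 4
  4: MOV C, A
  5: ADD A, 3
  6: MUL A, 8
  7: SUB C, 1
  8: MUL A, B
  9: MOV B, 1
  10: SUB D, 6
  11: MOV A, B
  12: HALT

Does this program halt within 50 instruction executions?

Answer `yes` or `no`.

Step 1: PC=0 exec 'ADD A, D'. After: A=0 B=0 C=0 D=0 ZF=1 PC=1
Step 2: PC=1 exec 'ADD A, 1'. After: A=1 B=0 C=0 D=0 ZF=0 PC=2
Step 3: PC=2 exec 'MOV B, 12'. After: A=1 B=12 C=0 D=0 ZF=0 PC=3
Step 4: PC=3 exec 'MOV B, 4'. After: A=1 B=4 C=0 D=0 ZF=0 PC=4
Step 5: PC=4 exec 'MOV C, A'. After: A=1 B=4 C=1 D=0 ZF=0 PC=5
Step 6: PC=5 exec 'ADD A, 3'. After: A=4 B=4 C=1 D=0 ZF=0 PC=6
Step 7: PC=6 exec 'MUL A, 8'. After: A=32 B=4 C=1 D=0 ZF=0 PC=7
Step 8: PC=7 exec 'SUB C, 1'. After: A=32 B=4 C=0 D=0 ZF=1 PC=8
Step 9: PC=8 exec 'MUL A, B'. After: A=128 B=4 C=0 D=0 ZF=0 PC=9
Step 10: PC=9 exec 'MOV B, 1'. After: A=128 B=1 C=0 D=0 ZF=0 PC=10
Step 11: PC=10 exec 'SUB D, 6'. After: A=128 B=1 C=0 D=-6 ZF=0 PC=11
Step 12: PC=11 exec 'MOV A, B'. After: A=1 B=1 C=0 D=-6 ZF=0 PC=12
Step 13: PC=12 exec 'HALT'. After: A=1 B=1 C=0 D=-6 ZF=0 PC=12 HALTED

Answer: yes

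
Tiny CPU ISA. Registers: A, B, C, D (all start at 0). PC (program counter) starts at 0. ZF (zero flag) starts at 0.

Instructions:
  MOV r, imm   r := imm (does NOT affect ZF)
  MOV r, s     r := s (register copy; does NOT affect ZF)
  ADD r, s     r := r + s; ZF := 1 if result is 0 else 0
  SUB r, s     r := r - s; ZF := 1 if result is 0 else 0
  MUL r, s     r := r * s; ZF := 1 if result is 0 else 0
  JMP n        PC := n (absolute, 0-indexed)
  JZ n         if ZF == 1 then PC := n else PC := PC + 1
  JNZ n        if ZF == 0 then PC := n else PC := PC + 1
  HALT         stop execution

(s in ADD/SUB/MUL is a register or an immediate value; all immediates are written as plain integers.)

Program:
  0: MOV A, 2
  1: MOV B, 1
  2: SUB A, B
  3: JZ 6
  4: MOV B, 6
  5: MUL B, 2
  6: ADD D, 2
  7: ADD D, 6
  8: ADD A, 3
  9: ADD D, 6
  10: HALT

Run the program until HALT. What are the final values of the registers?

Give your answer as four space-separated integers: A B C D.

Step 1: PC=0 exec 'MOV A, 2'. After: A=2 B=0 C=0 D=0 ZF=0 PC=1
Step 2: PC=1 exec 'MOV B, 1'. After: A=2 B=1 C=0 D=0 ZF=0 PC=2
Step 3: PC=2 exec 'SUB A, B'. After: A=1 B=1 C=0 D=0 ZF=0 PC=3
Step 4: PC=3 exec 'JZ 6'. After: A=1 B=1 C=0 D=0 ZF=0 PC=4
Step 5: PC=4 exec 'MOV B, 6'. After: A=1 B=6 C=0 D=0 ZF=0 PC=5
Step 6: PC=5 exec 'MUL B, 2'. After: A=1 B=12 C=0 D=0 ZF=0 PC=6
Step 7: PC=6 exec 'ADD D, 2'. After: A=1 B=12 C=0 D=2 ZF=0 PC=7
Step 8: PC=7 exec 'ADD D, 6'. After: A=1 B=12 C=0 D=8 ZF=0 PC=8
Step 9: PC=8 exec 'ADD A, 3'. After: A=4 B=12 C=0 D=8 ZF=0 PC=9
Step 10: PC=9 exec 'ADD D, 6'. After: A=4 B=12 C=0 D=14 ZF=0 PC=10
Step 11: PC=10 exec 'HALT'. After: A=4 B=12 C=0 D=14 ZF=0 PC=10 HALTED

Answer: 4 12 0 14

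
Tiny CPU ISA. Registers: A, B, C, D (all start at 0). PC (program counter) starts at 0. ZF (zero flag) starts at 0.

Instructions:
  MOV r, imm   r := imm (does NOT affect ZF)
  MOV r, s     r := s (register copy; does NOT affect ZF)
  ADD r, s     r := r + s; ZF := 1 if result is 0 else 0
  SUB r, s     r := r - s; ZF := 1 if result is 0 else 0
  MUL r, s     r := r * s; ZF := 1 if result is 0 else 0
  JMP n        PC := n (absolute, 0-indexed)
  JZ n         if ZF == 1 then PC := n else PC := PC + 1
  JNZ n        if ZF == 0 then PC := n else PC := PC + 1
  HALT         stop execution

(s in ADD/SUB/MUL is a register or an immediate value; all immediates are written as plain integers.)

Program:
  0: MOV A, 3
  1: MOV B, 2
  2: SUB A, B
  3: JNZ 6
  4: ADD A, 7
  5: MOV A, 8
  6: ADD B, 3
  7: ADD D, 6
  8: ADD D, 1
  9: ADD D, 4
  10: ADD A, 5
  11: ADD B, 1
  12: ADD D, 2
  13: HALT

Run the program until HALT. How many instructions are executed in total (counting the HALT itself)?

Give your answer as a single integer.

Answer: 12

Derivation:
Step 1: PC=0 exec 'MOV A, 3'. After: A=3 B=0 C=0 D=0 ZF=0 PC=1
Step 2: PC=1 exec 'MOV B, 2'. After: A=3 B=2 C=0 D=0 ZF=0 PC=2
Step 3: PC=2 exec 'SUB A, B'. After: A=1 B=2 C=0 D=0 ZF=0 PC=3
Step 4: PC=3 exec 'JNZ 6'. After: A=1 B=2 C=0 D=0 ZF=0 PC=6
Step 5: PC=6 exec 'ADD B, 3'. After: A=1 B=5 C=0 D=0 ZF=0 PC=7
Step 6: PC=7 exec 'ADD D, 6'. After: A=1 B=5 C=0 D=6 ZF=0 PC=8
Step 7: PC=8 exec 'ADD D, 1'. After: A=1 B=5 C=0 D=7 ZF=0 PC=9
Step 8: PC=9 exec 'ADD D, 4'. After: A=1 B=5 C=0 D=11 ZF=0 PC=10
Step 9: PC=10 exec 'ADD A, 5'. After: A=6 B=5 C=0 D=11 ZF=0 PC=11
Step 10: PC=11 exec 'ADD B, 1'. After: A=6 B=6 C=0 D=11 ZF=0 PC=12
Step 11: PC=12 exec 'ADD D, 2'. After: A=6 B=6 C=0 D=13 ZF=0 PC=13
Step 12: PC=13 exec 'HALT'. After: A=6 B=6 C=0 D=13 ZF=0 PC=13 HALTED
Total instructions executed: 12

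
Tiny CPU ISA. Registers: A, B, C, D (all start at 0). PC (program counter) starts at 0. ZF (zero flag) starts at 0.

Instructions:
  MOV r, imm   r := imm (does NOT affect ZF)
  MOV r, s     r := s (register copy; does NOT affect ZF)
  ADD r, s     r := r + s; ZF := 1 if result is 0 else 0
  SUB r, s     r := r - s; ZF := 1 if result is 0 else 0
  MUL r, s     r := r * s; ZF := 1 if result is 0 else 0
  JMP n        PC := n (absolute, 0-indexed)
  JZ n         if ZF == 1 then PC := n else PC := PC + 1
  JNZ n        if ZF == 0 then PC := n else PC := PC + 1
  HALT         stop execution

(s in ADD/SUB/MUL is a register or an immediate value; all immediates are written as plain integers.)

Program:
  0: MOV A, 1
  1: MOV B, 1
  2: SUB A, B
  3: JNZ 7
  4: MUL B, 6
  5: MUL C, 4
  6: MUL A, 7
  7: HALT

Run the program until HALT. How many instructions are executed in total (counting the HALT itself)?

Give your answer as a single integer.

Step 1: PC=0 exec 'MOV A, 1'. After: A=1 B=0 C=0 D=0 ZF=0 PC=1
Step 2: PC=1 exec 'MOV B, 1'. After: A=1 B=1 C=0 D=0 ZF=0 PC=2
Step 3: PC=2 exec 'SUB A, B'. After: A=0 B=1 C=0 D=0 ZF=1 PC=3
Step 4: PC=3 exec 'JNZ 7'. After: A=0 B=1 C=0 D=0 ZF=1 PC=4
Step 5: PC=4 exec 'MUL B, 6'. After: A=0 B=6 C=0 D=0 ZF=0 PC=5
Step 6: PC=5 exec 'MUL C, 4'. After: A=0 B=6 C=0 D=0 ZF=1 PC=6
Step 7: PC=6 exec 'MUL A, 7'. After: A=0 B=6 C=0 D=0 ZF=1 PC=7
Step 8: PC=7 exec 'HALT'. After: A=0 B=6 C=0 D=0 ZF=1 PC=7 HALTED
Total instructions executed: 8

Answer: 8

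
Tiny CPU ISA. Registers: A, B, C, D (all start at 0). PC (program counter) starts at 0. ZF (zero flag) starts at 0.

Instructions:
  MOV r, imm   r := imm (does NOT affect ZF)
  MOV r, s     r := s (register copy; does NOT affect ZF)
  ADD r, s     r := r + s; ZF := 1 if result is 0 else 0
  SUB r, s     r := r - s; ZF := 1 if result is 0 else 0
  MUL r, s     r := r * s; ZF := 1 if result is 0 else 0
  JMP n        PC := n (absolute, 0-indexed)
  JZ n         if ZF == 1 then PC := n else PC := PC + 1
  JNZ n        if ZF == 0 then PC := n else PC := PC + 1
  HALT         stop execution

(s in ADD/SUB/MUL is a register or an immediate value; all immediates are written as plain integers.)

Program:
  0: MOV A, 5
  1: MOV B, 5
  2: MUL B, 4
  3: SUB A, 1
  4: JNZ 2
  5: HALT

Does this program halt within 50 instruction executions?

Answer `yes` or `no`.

Step 1: PC=0 exec 'MOV A, 5'. After: A=5 B=0 C=0 D=0 ZF=0 PC=1
Step 2: PC=1 exec 'MOV B, 5'. After: A=5 B=5 C=0 D=0 ZF=0 PC=2
Step 3: PC=2 exec 'MUL B, 4'. After: A=5 B=20 C=0 D=0 ZF=0 PC=3
Step 4: PC=3 exec 'SUB A, 1'. After: A=4 B=20 C=0 D=0 ZF=0 PC=4
Step 5: PC=4 exec 'JNZ 2'. After: A=4 B=20 C=0 D=0 ZF=0 PC=2
Step 6: PC=2 exec 'MUL B, 4'. After: A=4 B=80 C=0 D=0 ZF=0 PC=3
Step 7: PC=3 exec 'SUB A, 1'. After: A=3 B=80 C=0 D=0 ZF=0 PC=4
Step 8: PC=4 exec 'JNZ 2'. After: A=3 B=80 C=0 D=0 ZF=0 PC=2
Step 9: PC=2 exec 'MUL B, 4'. After: A=3 B=320 C=0 D=0 ZF=0 PC=3
Step 10: PC=3 exec 'SUB A, 1'. After: A=2 B=320 C=0 D=0 ZF=0 PC=4
Step 11: PC=4 exec 'JNZ 2'. After: A=2 B=320 C=0 D=0 ZF=0 PC=2
Step 12: PC=2 exec 'MUL B, 4'. After: A=2 B=1280 C=0 D=0 ZF=0 PC=3
Step 13: PC=3 exec 'SUB A, 1'. After: A=1 B=1280 C=0 D=0 ZF=0 PC=4
Step 14: PC=4 exec 'JNZ 2'. After: A=1 B=1280 C=0 D=0 ZF=0 PC=2
Step 15: PC=2 exec 'MUL B, 4'. After: A=1 B=5120 C=0 D=0 ZF=0 PC=3
Step 16: PC=3 exec 'SUB A, 1'. After: A=0 B=5120 C=0 D=0 ZF=1 PC=4
Step 17: PC=4 exec 'JNZ 2'. After: A=0 B=5120 C=0 D=0 ZF=1 PC=5
Step 18: PC=5 exec 'HALT'. After: A=0 B=5120 C=0 D=0 ZF=1 PC=5 HALTED

Answer: yes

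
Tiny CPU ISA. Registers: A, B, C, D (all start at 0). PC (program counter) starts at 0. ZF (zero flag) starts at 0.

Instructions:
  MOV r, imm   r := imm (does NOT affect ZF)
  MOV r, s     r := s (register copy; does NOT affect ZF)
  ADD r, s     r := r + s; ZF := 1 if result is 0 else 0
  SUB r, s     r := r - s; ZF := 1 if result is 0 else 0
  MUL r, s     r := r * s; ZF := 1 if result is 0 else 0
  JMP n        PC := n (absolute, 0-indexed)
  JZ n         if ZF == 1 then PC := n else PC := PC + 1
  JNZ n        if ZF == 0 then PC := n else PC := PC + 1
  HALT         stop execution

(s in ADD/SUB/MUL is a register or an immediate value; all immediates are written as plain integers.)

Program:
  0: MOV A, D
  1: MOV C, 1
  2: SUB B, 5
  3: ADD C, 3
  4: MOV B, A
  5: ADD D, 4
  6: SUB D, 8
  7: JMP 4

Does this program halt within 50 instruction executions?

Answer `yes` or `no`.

Answer: no

Derivation:
Step 1: PC=0 exec 'MOV A, D'. After: A=0 B=0 C=0 D=0 ZF=0 PC=1
Step 2: PC=1 exec 'MOV C, 1'. After: A=0 B=0 C=1 D=0 ZF=0 PC=2
Step 3: PC=2 exec 'SUB B, 5'. After: A=0 B=-5 C=1 D=0 ZF=0 PC=3
Step 4: PC=3 exec 'ADD C, 3'. After: A=0 B=-5 C=4 D=0 ZF=0 PC=4
Step 5: PC=4 exec 'MOV B, A'. After: A=0 B=0 C=4 D=0 ZF=0 PC=5
Step 6: PC=5 exec 'ADD D, 4'. After: A=0 B=0 C=4 D=4 ZF=0 PC=6
Step 7: PC=6 exec 'SUB D, 8'. After: A=0 B=0 C=4 D=-4 ZF=0 PC=7
Step 8: PC=7 exec 'JMP 4'. After: A=0 B=0 C=4 D=-4 ZF=0 PC=4
Step 9: PC=4 exec 'MOV B, A'. After: A=0 B=0 C=4 D=-4 ZF=0 PC=5
Step 10: PC=5 exec 'ADD D, 4'. After: A=0 B=0 C=4 D=0 ZF=1 PC=6
Step 11: PC=6 exec 'SUB D, 8'. After: A=0 B=0 C=4 D=-8 ZF=0 PC=7
Step 12: PC=7 exec 'JMP 4'. After: A=0 B=0 C=4 D=-8 ZF=0 PC=4
Step 13: PC=4 exec 'MOV B, A'. After: A=0 B=0 C=4 D=-8 ZF=0 PC=5
Step 14: PC=5 exec 'ADD D, 4'. After: A=0 B=0 C=4 D=-4 ZF=0 PC=6
Step 15: PC=6 exec 'SUB D, 8'. After: A=0 B=0 C=4 D=-12 ZF=0 PC=7
After 50 steps: not halted. PC revisits the same instructions with no path to HALT; will never halt.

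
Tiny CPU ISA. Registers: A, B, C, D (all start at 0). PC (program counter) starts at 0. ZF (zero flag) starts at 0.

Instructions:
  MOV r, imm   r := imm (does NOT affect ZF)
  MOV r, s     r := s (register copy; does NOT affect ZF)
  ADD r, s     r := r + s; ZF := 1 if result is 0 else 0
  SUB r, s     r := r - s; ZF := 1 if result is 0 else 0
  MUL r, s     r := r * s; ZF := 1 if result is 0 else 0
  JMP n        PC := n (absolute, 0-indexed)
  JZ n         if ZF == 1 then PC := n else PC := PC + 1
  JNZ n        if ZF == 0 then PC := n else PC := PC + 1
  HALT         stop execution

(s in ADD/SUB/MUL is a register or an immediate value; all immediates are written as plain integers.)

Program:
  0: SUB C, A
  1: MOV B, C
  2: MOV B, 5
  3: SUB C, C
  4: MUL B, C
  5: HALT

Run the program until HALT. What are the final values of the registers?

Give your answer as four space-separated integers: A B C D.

Step 1: PC=0 exec 'SUB C, A'. After: A=0 B=0 C=0 D=0 ZF=1 PC=1
Step 2: PC=1 exec 'MOV B, C'. After: A=0 B=0 C=0 D=0 ZF=1 PC=2
Step 3: PC=2 exec 'MOV B, 5'. After: A=0 B=5 C=0 D=0 ZF=1 PC=3
Step 4: PC=3 exec 'SUB C, C'. After: A=0 B=5 C=0 D=0 ZF=1 PC=4
Step 5: PC=4 exec 'MUL B, C'. After: A=0 B=0 C=0 D=0 ZF=1 PC=5
Step 6: PC=5 exec 'HALT'. After: A=0 B=0 C=0 D=0 ZF=1 PC=5 HALTED

Answer: 0 0 0 0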